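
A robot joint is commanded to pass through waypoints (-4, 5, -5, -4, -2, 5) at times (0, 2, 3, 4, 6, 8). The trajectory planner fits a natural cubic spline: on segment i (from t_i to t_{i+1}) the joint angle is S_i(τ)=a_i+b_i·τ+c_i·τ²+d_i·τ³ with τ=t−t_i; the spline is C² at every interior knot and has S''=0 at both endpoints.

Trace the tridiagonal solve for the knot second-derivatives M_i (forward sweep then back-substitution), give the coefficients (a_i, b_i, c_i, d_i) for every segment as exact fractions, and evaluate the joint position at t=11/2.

Δ: Δ0=9/2, Δ1=-10, Δ2=1, Δ3=1, Δ4=7/2
row 1: diag=6, rhs=-87; c'=1/6, d'=-29/2
row 2: denom=4−1·1/6=23/6; d'=(66−1·-29/2)/(23/6)=21
row 3: denom=6−1·6/23=132/23; d'=(0−1·21)/(132/23)=-161/44
row 4: denom=8−2·23/66=241/33; d'=(15−2·-161/44)/(241/33)=1473/482
back: M4=1473/482
back: M3=-161/44−23/66·1473/482=-2277/482
back: M2=21−6/23·-2277/482=5358/241
back: M1=-29/2−1/6·5358/241=-8775/482
M: M0=0, M1=-8775/482, M2=5358/241, M3=-2277/482, M4=1473/482, M5=0
seg 0: a=-4, c=M0/2=0, d=(M1−M0)/(6·2)=-2925/1928, b=Δ0−h0·(2M0+M1)/6=2547/241
seg 1: a=5, c=M1/2=-8775/964, d=(M2−M1)/(6·1)=6497/964, b=Δ1−h1·(2M1+M2)/6=-3681/482
seg 2: a=-5, c=M2/2=2679/241, d=(M3−M2)/(6·1)=-4331/964, b=Δ2−h2·(2M2+M3)/6=-5421/964
seg 3: a=-4, c=M3/2=-2277/964, d=(M4−M3)/(6·2)=625/964, b=Δ3−h3·(2M3+M4)/6=1509/482
seg 4: a=-2, c=M4/2=1473/964, d=(M5−M4)/(6·2)=-491/1928, b=Δ4−h4·(2M4+M5)/6=705/482
t_q=11/2 → seg 3, τ=3/2; S=-4+1509/482·τ+-2277/964·τ²+625/964·τ³=-18743/7712

  seg 0: a=-4 b=2547/241 c=0 d=-2925/1928
  seg 1: a=5 b=-3681/482 c=-8775/964 d=6497/964
  seg 2: a=-5 b=-5421/964 c=2679/241 d=-4331/964
  seg 3: a=-4 b=1509/482 c=-2277/964 d=625/964
  seg 4: a=-2 b=705/482 c=1473/964 d=-491/1928
S(11/2) = -18743/7712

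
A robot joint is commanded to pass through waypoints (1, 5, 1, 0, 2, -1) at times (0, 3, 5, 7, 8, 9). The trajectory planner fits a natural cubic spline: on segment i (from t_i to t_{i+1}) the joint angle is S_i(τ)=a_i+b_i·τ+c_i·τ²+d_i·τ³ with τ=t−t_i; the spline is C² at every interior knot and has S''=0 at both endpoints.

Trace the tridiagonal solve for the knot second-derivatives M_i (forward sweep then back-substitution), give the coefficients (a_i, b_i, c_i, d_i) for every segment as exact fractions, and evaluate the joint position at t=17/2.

Δ: Δ0=4/3, Δ1=-2, Δ2=-1/2, Δ3=2, Δ4=-3
row 1: diag=10, rhs=-20; c'=1/5, d'=-2
row 2: denom=8−2·1/5=38/5; d'=(9−2·-2)/(38/5)=65/38
row 3: denom=6−2·5/19=104/19; d'=(15−2·65/38)/(104/19)=55/26
row 4: denom=4−1·19/104=397/104; d'=(-30−1·55/26)/(397/104)=-3340/397
back: M4=-3340/397
back: M3=55/26−19/104·-3340/397=1450/397
back: M2=65/38−5/19·1450/397=595/794
back: M1=-2−1/5·595/794=-1707/794
M: M0=0, M1=-1707/794, M2=595/794, M3=1450/397, M4=-3340/397, M5=0
seg 0: a=1, c=M0/2=0, d=(M1−M0)/(6·3)=-569/4764, b=Δ0−h0·(2M0+M1)/6=11473/4764
seg 1: a=5, c=M1/2=-1707/1588, d=(M2−M1)/(6·2)=1151/4764, b=Δ1−h1·(2M1+M2)/6=-1945/2382
seg 2: a=1, c=M2/2=595/1588, d=(M3−M2)/(6·2)=2305/9528, b=Δ2−h2·(2M2+M3)/6=-5281/2382
seg 3: a=0, c=M3/2=725/397, d=(M4−M3)/(6·1)=-2395/1191, b=Δ3−h3·(2M3+M4)/6=2602/1191
seg 4: a=2, c=M4/2=-1670/397, d=(M5−M4)/(6·1)=1670/1191, b=Δ4−h4·(2M4+M5)/6=-233/1191
t_q=17/2 → seg 4, τ=1/2; S=2+-233/1191·τ+-1670/397·τ²+1670/1191·τ³=1629/1588

  seg 0: a=1 b=11473/4764 c=0 d=-569/4764
  seg 1: a=5 b=-1945/2382 c=-1707/1588 d=1151/4764
  seg 2: a=1 b=-5281/2382 c=595/1588 d=2305/9528
  seg 3: a=0 b=2602/1191 c=725/397 d=-2395/1191
  seg 4: a=2 b=-233/1191 c=-1670/397 d=1670/1191
S(17/2) = 1629/1588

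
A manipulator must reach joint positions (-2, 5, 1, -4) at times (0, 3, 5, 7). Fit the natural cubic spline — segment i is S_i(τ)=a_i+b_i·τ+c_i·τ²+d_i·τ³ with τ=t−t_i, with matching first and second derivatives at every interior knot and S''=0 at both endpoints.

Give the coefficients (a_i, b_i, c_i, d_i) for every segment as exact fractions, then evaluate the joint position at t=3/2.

Δ: Δ0=7/3, Δ1=-2, Δ2=-5/2
row 1: diag=10, rhs=-26; c'=1/5, d'=-13/5
row 2: denom=8−2·1/5=38/5; d'=(-3−2·-13/5)/(38/5)=11/38
back: M2=11/38
back: M1=-13/5−1/5·11/38=-101/38
M: M0=0, M1=-101/38, M2=11/38, M3=0
seg 0: a=-2, c=M0/2=0, d=(M1−M0)/(6·3)=-101/684, b=Δ0−h0·(2M0+M1)/6=835/228
seg 1: a=5, c=M1/2=-101/76, d=(M2−M1)/(6·2)=14/57, b=Δ1−h1·(2M1+M2)/6=-37/114
seg 2: a=1, c=M2/2=11/76, d=(M3−M2)/(6·2)=-11/456, b=Δ2−h2·(2M2+M3)/6=-307/114
t_q=3/2 → seg 0, τ=3/2; S=-2+835/228·τ+0·τ²+-101/684·τ³=1821/608

  seg 0: a=-2 b=835/228 c=0 d=-101/684
  seg 1: a=5 b=-37/114 c=-101/76 d=14/57
  seg 2: a=1 b=-307/114 c=11/76 d=-11/456
S(3/2) = 1821/608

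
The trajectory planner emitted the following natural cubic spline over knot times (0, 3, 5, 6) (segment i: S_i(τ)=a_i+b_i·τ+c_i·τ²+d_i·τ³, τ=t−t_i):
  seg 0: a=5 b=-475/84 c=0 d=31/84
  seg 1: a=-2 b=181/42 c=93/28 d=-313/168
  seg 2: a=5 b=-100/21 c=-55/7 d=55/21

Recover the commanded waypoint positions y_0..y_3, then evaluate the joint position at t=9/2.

y_0 = S_0(0) = a_0 = 5
y_1 = S_1(0) = a_1 = -2
y_2 = S_2(0) = a_2 = 5
y_3 = S_2(1) = -5
t_q=9/2 is in segment 1 (τ=3/2); S_1(τ)=2531/448

y_0=5 y_1=-2 y_2=5 y_3=-5
S(9/2) = 2531/448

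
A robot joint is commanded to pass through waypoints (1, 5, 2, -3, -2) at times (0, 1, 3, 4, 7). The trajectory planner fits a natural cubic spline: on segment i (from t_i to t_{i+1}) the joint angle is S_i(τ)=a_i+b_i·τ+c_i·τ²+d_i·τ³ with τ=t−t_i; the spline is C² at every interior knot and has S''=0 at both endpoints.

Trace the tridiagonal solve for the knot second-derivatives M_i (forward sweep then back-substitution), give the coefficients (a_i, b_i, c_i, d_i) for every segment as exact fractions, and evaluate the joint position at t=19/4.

  seg 0: a=1 b=7151/1500 c=0 d=-1151/1500
  seg 1: a=5 b=1849/750 c=-1151/500 d=479/3000
  seg 2: a=2 b=-362/75 c=-168/125 d=439/375
  seg 3: a=-3 b=-1501/375 c=271/125 d=-271/1125
S(19/4) = -39073/8000

Δ: Δ0=4, Δ1=-3/2, Δ2=-5, Δ3=1/3
row 1: diag=6, rhs=-33; c'=1/3, d'=-11/2
row 2: denom=6−2·1/3=16/3; d'=(-21−2·-11/2)/(16/3)=-15/8
row 3: denom=8−1·3/16=125/16; d'=(32−1·-15/8)/(125/16)=542/125
back: M3=542/125
back: M2=-15/8−3/16·542/125=-336/125
back: M1=-11/2−1/3·-336/125=-1151/250
M: M0=0, M1=-1151/250, M2=-336/125, M3=542/125, M4=0
seg 0: a=1, c=M0/2=0, d=(M1−M0)/(6·1)=-1151/1500, b=Δ0−h0·(2M0+M1)/6=7151/1500
seg 1: a=5, c=M1/2=-1151/500, d=(M2−M1)/(6·2)=479/3000, b=Δ1−h1·(2M1+M2)/6=1849/750
seg 2: a=2, c=M2/2=-168/125, d=(M3−M2)/(6·1)=439/375, b=Δ2−h2·(2M2+M3)/6=-362/75
seg 3: a=-3, c=M3/2=271/125, d=(M4−M3)/(6·3)=-271/1125, b=Δ3−h3·(2M3+M4)/6=-1501/375
t_q=19/4 → seg 3, τ=3/4; S=-3+-1501/375·τ+271/125·τ²+-271/1125·τ³=-39073/8000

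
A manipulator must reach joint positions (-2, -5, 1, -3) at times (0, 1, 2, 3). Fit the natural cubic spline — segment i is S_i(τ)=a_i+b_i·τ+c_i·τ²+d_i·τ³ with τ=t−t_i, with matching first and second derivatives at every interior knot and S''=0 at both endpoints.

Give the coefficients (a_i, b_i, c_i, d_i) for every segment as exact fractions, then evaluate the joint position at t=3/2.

Δ: Δ0=-3, Δ1=6, Δ2=-4
row 1: diag=4, rhs=54; c'=1/4, d'=27/2
row 2: denom=4−1·1/4=15/4; d'=(-60−1·27/2)/(15/4)=-98/5
back: M2=-98/5
back: M1=27/2−1/4·-98/5=92/5
M: M0=0, M1=92/5, M2=-98/5, M3=0
seg 0: a=-2, c=M0/2=0, d=(M1−M0)/(6·1)=46/15, b=Δ0−h0·(2M0+M1)/6=-91/15
seg 1: a=-5, c=M1/2=46/5, d=(M2−M1)/(6·1)=-19/3, b=Δ1−h1·(2M1+M2)/6=47/15
seg 2: a=1, c=M2/2=-49/5, d=(M3−M2)/(6·1)=49/15, b=Δ2−h2·(2M2+M3)/6=38/15
t_q=3/2 → seg 1, τ=1/2; S=-5+47/15·τ+46/5·τ²+-19/3·τ³=-77/40

  seg 0: a=-2 b=-91/15 c=0 d=46/15
  seg 1: a=-5 b=47/15 c=46/5 d=-19/3
  seg 2: a=1 b=38/15 c=-49/5 d=49/15
S(3/2) = -77/40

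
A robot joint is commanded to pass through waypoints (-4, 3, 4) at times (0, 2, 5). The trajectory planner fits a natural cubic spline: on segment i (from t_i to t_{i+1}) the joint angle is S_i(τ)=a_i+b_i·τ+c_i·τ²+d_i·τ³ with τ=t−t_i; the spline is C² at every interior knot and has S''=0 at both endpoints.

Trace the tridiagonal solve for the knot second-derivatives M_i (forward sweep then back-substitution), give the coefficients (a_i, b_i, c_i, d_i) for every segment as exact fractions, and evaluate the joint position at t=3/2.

Δ: Δ0=7/2, Δ1=1/3
row 1: diag=10, rhs=-19; c'=3/10, d'=-19/10
back: M1=-19/10
M: M0=0, M1=-19/10, M2=0
seg 0: a=-4, c=M0/2=0, d=(M1−M0)/(6·2)=-19/120, b=Δ0−h0·(2M0+M1)/6=62/15
seg 1: a=3, c=M1/2=-19/20, d=(M2−M1)/(6·3)=19/180, b=Δ1−h1·(2M1+M2)/6=67/30
t_q=3/2 → seg 0, τ=3/2; S=-4+62/15·τ+0·τ²+-19/120·τ³=533/320

  seg 0: a=-4 b=62/15 c=0 d=-19/120
  seg 1: a=3 b=67/30 c=-19/20 d=19/180
S(3/2) = 533/320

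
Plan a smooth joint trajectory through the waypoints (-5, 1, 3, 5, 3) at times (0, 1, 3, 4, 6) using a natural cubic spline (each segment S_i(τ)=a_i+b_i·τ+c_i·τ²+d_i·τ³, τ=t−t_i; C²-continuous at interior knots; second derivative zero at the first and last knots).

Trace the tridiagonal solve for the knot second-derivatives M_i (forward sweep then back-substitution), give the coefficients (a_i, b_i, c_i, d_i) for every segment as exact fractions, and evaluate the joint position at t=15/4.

  seg 0: a=-5 b=1309/186 c=0 d=-193/186
  seg 1: a=1 b=365/93 c=-193/62 d=307/372
  seg 2: a=3 b=128/93 c=57/31 d=-113/93
  seg 3: a=5 b=131/93 c=-56/31 d=28/93
S(15/4) = 9035/1984

Δ: Δ0=6, Δ1=1, Δ2=2, Δ3=-1
row 1: diag=6, rhs=-30; c'=1/3, d'=-5
row 2: denom=6−2·1/3=16/3; d'=(6−2·-5)/(16/3)=3
row 3: denom=6−1·3/16=93/16; d'=(-18−1·3)/(93/16)=-112/31
back: M3=-112/31
back: M2=3−3/16·-112/31=114/31
back: M1=-5−1/3·114/31=-193/31
M: M0=0, M1=-193/31, M2=114/31, M3=-112/31, M4=0
seg 0: a=-5, c=M0/2=0, d=(M1−M0)/(6·1)=-193/186, b=Δ0−h0·(2M0+M1)/6=1309/186
seg 1: a=1, c=M1/2=-193/62, d=(M2−M1)/(6·2)=307/372, b=Δ1−h1·(2M1+M2)/6=365/93
seg 2: a=3, c=M2/2=57/31, d=(M3−M2)/(6·1)=-113/93, b=Δ2−h2·(2M2+M3)/6=128/93
seg 3: a=5, c=M3/2=-56/31, d=(M4−M3)/(6·2)=28/93, b=Δ3−h3·(2M3+M4)/6=131/93
t_q=15/4 → seg 2, τ=3/4; S=3+128/93·τ+57/31·τ²+-113/93·τ³=9035/1984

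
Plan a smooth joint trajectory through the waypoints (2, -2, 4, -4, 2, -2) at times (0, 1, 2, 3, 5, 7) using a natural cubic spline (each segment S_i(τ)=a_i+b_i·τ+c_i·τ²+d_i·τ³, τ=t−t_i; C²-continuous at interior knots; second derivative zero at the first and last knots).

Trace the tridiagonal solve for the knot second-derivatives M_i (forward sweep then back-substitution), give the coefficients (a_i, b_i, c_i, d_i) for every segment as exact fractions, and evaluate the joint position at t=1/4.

Δ: Δ0=-4, Δ1=6, Δ2=-8, Δ3=3, Δ4=-2
row 1: diag=4, rhs=60; c'=1/4, d'=15
row 2: denom=4−1·1/4=15/4; d'=(-84−1·15)/(15/4)=-132/5
row 3: denom=6−1·4/15=86/15; d'=(66−1·-132/5)/(86/15)=693/43
row 4: denom=8−2·15/43=314/43; d'=(-30−2·693/43)/(314/43)=-1338/157
back: M4=-1338/157
back: M3=693/43−15/43·-1338/157=2997/157
back: M2=-132/5−4/15·2997/157=-4944/157
back: M1=15−1/4·-4944/157=3591/157
M: M0=0, M1=3591/157, M2=-4944/157, M3=2997/157, M4=-1338/157, M5=0
seg 0: a=2, c=M0/2=0, d=(M1−M0)/(6·1)=1197/314, b=Δ0−h0·(2M0+M1)/6=-2453/314
seg 1: a=-2, c=M1/2=3591/314, d=(M2−M1)/(6·1)=-2845/314, b=Δ1−h1·(2M1+M2)/6=569/157
seg 2: a=4, c=M2/2=-2472/157, d=(M3−M2)/(6·1)=2647/314, b=Δ2−h2·(2M2+M3)/6=-215/314
seg 3: a=-4, c=M3/2=2997/314, d=(M4−M3)/(6·2)=-1445/628, b=Δ3−h3·(2M3+M4)/6=-1081/157
seg 4: a=2, c=M4/2=-669/157, d=(M5−M4)/(6·2)=223/314, b=Δ4−h4·(2M4+M5)/6=578/157
t_q=1/4 → seg 0, τ=1/4; S=2+-2453/314·τ+0·τ²+1197/314·τ³=2141/20096

  seg 0: a=2 b=-2453/314 c=0 d=1197/314
  seg 1: a=-2 b=569/157 c=3591/314 d=-2845/314
  seg 2: a=4 b=-215/314 c=-2472/157 d=2647/314
  seg 3: a=-4 b=-1081/157 c=2997/314 d=-1445/628
  seg 4: a=2 b=578/157 c=-669/157 d=223/314
S(1/4) = 2141/20096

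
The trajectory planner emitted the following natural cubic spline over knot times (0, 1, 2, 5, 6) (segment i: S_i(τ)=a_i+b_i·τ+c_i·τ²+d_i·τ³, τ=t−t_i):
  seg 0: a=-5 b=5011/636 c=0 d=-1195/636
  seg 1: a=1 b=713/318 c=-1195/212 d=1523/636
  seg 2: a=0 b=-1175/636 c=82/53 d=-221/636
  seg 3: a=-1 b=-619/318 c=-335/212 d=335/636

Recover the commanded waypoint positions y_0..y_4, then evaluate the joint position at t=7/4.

y_0=-5 y_1=1 y_2=0 y_3=-1 y_4=-4
S(7/4) = 7071/13568

y_0 = S_0(0) = a_0 = -5
y_1 = S_1(0) = a_1 = 1
y_2 = S_2(0) = a_2 = 0
y_3 = S_3(0) = a_3 = -1
y_4 = S_3(1) = -4
t_q=7/4 is in segment 1 (τ=3/4); S_1(τ)=7071/13568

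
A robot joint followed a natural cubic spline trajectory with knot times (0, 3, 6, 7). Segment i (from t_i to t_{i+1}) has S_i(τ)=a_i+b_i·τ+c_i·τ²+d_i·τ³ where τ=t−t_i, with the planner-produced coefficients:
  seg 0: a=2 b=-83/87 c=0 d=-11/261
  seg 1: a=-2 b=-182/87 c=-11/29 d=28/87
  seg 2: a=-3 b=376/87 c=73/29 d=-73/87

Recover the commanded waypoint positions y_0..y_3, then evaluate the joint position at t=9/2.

y_0=2 y_1=-2 y_2=-3 y_3=3
S(9/2) = -569/116

y_0 = S_0(0) = a_0 = 2
y_1 = S_1(0) = a_1 = -2
y_2 = S_2(0) = a_2 = -3
y_3 = S_2(1) = 3
t_q=9/2 is in segment 1 (τ=3/2); S_1(τ)=-569/116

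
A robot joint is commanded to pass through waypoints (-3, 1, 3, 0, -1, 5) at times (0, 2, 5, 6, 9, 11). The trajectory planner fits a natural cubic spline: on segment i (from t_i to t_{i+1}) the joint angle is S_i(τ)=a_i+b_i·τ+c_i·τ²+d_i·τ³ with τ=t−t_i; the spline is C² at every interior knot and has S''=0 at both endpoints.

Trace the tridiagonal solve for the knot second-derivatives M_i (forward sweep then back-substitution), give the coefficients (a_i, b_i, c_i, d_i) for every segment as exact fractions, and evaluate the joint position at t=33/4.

Δ: Δ0=2, Δ1=2/3, Δ2=-3, Δ3=-1/3, Δ4=3
row 1: diag=10, rhs=-8; c'=3/10, d'=-4/5
row 2: denom=8−3·3/10=71/10; d'=(-22−3·-4/5)/(71/10)=-196/71
row 3: denom=8−1·10/71=558/71; d'=(16−1·-196/71)/(558/71)=74/31
row 4: denom=10−3·71/186=549/62; d'=(20−3·74/31)/(549/62)=796/549
back: M4=796/549
back: M3=74/31−71/186·796/549=3020/1647
back: M2=-196/71−10/71·3020/1647=-4972/1647
back: M1=-4/5−3/10·-4972/1647=58/549
M: M0=0, M1=58/549, M2=-4972/1647, M3=3020/1647, M4=796/549, M5=0
seg 0: a=-3, c=M0/2=0, d=(M1−M0)/(6·2)=29/3294, b=Δ0−h0·(2M0+M1)/6=3236/1647
seg 1: a=1, c=M1/2=29/549, d=(M2−M1)/(6·3)=-2573/14823, b=Δ1−h1·(2M1+M2)/6=3410/1647
seg 2: a=3, c=M2/2=-2486/1647, d=(M3−M2)/(6·1)=148/183, b=Δ2−h2·(2M2+M3)/6=-3787/1647
seg 3: a=0, c=M3/2=1510/1647, d=(M4−M3)/(6·3)=-316/14823, b=Δ3−h3·(2M3+M4)/6=-4763/1647
seg 4: a=-1, c=M4/2=398/549, d=(M5−M4)/(6·2)=-199/1647, b=Δ4−h4·(2M4+M5)/6=3349/1647
t_q=33/4 → seg 3, τ=9/4; S=0+-4763/1647·τ+1510/1647·τ²+-316/14823·τ³=-6173/2928

  seg 0: a=-3 b=3236/1647 c=0 d=29/3294
  seg 1: a=1 b=3410/1647 c=29/549 d=-2573/14823
  seg 2: a=3 b=-3787/1647 c=-2486/1647 d=148/183
  seg 3: a=0 b=-4763/1647 c=1510/1647 d=-316/14823
  seg 4: a=-1 b=3349/1647 c=398/549 d=-199/1647
S(33/4) = -6173/2928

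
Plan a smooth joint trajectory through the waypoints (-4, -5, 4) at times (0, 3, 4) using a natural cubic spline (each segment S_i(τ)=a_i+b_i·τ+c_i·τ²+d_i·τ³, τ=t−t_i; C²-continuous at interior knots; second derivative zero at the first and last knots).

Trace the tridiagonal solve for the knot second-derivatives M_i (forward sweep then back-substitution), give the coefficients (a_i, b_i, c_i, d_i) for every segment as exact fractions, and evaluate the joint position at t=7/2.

Δ: Δ0=-1/3, Δ1=9
row 1: diag=8, rhs=56; c'=1/8, d'=7
back: M1=7
M: M0=0, M1=7, M2=0
seg 0: a=-4, c=M0/2=0, d=(M1−M0)/(6·3)=7/18, b=Δ0−h0·(2M0+M1)/6=-23/6
seg 1: a=-5, c=M1/2=7/2, d=(M2−M1)/(6·1)=-7/6, b=Δ1−h1·(2M1+M2)/6=20/3
t_q=7/2 → seg 1, τ=1/2; S=-5+20/3·τ+7/2·τ²+-7/6·τ³=-15/16

  seg 0: a=-4 b=-23/6 c=0 d=7/18
  seg 1: a=-5 b=20/3 c=7/2 d=-7/6
S(7/2) = -15/16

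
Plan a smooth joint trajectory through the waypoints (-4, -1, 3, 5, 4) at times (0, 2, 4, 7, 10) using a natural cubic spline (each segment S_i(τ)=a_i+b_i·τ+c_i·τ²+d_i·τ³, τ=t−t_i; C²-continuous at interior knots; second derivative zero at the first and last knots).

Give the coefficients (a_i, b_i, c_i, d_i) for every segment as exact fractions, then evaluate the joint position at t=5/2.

  seg 0: a=-4 b=1097/840 c=0 d=163/3360
  seg 1: a=-1 b=793/420 c=163/560 d=-79/672
  seg 2: a=3 b=197/120 c=-29/70 d=5/168
  seg 3: a=5 b=-17/420 c=-41/280 d=41/2520
S(5/2) = 19/8960

Δ: Δ0=3/2, Δ1=2, Δ2=2/3, Δ3=-1/3
row 1: diag=8, rhs=3; c'=1/4, d'=3/8
row 2: denom=10−2·1/4=19/2; d'=(-8−2·3/8)/(19/2)=-35/38
row 3: denom=12−3·6/19=210/19; d'=(-6−3·-35/38)/(210/19)=-41/140
back: M3=-41/140
back: M2=-35/38−6/19·-41/140=-29/35
back: M1=3/8−1/4·-29/35=163/280
M: M0=0, M1=163/280, M2=-29/35, M3=-41/140, M4=0
seg 0: a=-4, c=M0/2=0, d=(M1−M0)/(6·2)=163/3360, b=Δ0−h0·(2M0+M1)/6=1097/840
seg 1: a=-1, c=M1/2=163/560, d=(M2−M1)/(6·2)=-79/672, b=Δ1−h1·(2M1+M2)/6=793/420
seg 2: a=3, c=M2/2=-29/70, d=(M3−M2)/(6·3)=5/168, b=Δ2−h2·(2M2+M3)/6=197/120
seg 3: a=5, c=M3/2=-41/280, d=(M4−M3)/(6·3)=41/2520, b=Δ3−h3·(2M3+M4)/6=-17/420
t_q=5/2 → seg 1, τ=1/2; S=-1+793/420·τ+163/560·τ²+-79/672·τ³=19/8960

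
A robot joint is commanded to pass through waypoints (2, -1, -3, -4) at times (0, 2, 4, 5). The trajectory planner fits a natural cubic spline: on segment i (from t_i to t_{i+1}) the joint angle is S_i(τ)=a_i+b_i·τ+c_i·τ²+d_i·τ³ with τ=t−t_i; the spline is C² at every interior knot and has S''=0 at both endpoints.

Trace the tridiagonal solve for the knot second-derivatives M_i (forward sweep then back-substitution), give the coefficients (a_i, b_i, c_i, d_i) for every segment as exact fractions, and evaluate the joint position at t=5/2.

Δ: Δ0=-3/2, Δ1=-1, Δ2=-1
row 1: diag=8, rhs=3; c'=1/4, d'=3/8
row 2: denom=6−2·1/4=11/2; d'=(0−2·3/8)/(11/2)=-3/22
back: M2=-3/22
back: M1=3/8−1/4·-3/22=9/22
M: M0=0, M1=9/22, M2=-3/22, M3=0
seg 0: a=2, c=M0/2=0, d=(M1−M0)/(6·2)=3/88, b=Δ0−h0·(2M0+M1)/6=-18/11
seg 1: a=-1, c=M1/2=9/44, d=(M2−M1)/(6·2)=-1/22, b=Δ1−h1·(2M1+M2)/6=-27/22
seg 2: a=-3, c=M2/2=-3/44, d=(M3−M2)/(6·1)=1/44, b=Δ2−h2·(2M2+M3)/6=-21/22
t_q=5/2 → seg 1, τ=1/2; S=-1+-27/22·τ+9/44·τ²+-1/22·τ³=-69/44

  seg 0: a=2 b=-18/11 c=0 d=3/88
  seg 1: a=-1 b=-27/22 c=9/44 d=-1/22
  seg 2: a=-3 b=-21/22 c=-3/44 d=1/44
S(5/2) = -69/44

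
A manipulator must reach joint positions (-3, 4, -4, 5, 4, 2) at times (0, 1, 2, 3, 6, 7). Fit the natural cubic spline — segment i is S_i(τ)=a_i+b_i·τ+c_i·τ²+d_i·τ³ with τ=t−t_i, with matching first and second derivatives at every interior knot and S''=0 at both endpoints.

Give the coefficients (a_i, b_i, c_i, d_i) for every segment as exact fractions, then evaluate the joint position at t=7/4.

Δ: Δ0=7, Δ1=-8, Δ2=9, Δ3=-1/3, Δ4=-2
row 1: diag=4, rhs=-90; c'=1/4, d'=-45/2
row 2: denom=4−1·1/4=15/4; d'=(102−1·-45/2)/(15/4)=166/5
row 3: denom=8−1·4/15=116/15; d'=(-56−1·166/5)/(116/15)=-669/58
row 4: denom=8−3·45/116=793/116; d'=(-10−3·-669/58)/(793/116)=2854/793
back: M4=2854/793
back: M3=-669/58−45/116·2854/793=-10254/793
back: M2=166/5−4/15·-10254/793=29062/793
back: M1=-45/2−1/4·29062/793=-25108/793
M: M0=0, M1=-25108/793, M2=29062/793, M3=-10254/793, M4=2854/793, M5=0
seg 0: a=-3, c=M0/2=0, d=(M1−M0)/(6·1)=-12554/2379, b=Δ0−h0·(2M0+M1)/6=29207/2379
seg 1: a=4, c=M1/2=-12554/793, d=(M2−M1)/(6·1)=27085/2379, b=Δ1−h1·(2M1+M2)/6=-8455/2379
seg 2: a=-4, c=M2/2=14531/793, d=(M3−M2)/(6·1)=-19658/2379, b=Δ2−h2·(2M2+M3)/6=-2524/2379
seg 3: a=5, c=M3/2=-5127/793, d=(M4−M3)/(6·3)=6554/7137, b=Δ3−h3·(2M3+M4)/6=1976/183
seg 4: a=4, c=M4/2=1427/793, d=(M5−M4)/(6·1)=-1427/2379, b=Δ4−h4·(2M4+M5)/6=-7612/2379
t_q=7/4 → seg 1, τ=3/4; S=4+-8455/2379·τ+-12554/793·τ²+27085/2379·τ³=-140451/50752

  seg 0: a=-3 b=29207/2379 c=0 d=-12554/2379
  seg 1: a=4 b=-8455/2379 c=-12554/793 d=27085/2379
  seg 2: a=-4 b=-2524/2379 c=14531/793 d=-19658/2379
  seg 3: a=5 b=1976/183 c=-5127/793 d=6554/7137
  seg 4: a=4 b=-7612/2379 c=1427/793 d=-1427/2379
S(7/4) = -140451/50752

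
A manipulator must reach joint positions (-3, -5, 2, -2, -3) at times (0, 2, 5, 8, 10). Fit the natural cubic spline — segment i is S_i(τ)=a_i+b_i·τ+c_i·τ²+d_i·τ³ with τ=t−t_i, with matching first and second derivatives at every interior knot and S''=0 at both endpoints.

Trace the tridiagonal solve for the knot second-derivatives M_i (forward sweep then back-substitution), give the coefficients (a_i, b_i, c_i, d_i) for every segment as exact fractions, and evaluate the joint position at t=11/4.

Δ: Δ0=-1, Δ1=7/3, Δ2=-4/3, Δ3=-1/2
row 1: diag=10, rhs=20; c'=3/10, d'=2
row 2: denom=12−3·3/10=111/10; d'=(-22−3·2)/(111/10)=-280/111
row 3: denom=10−3·10/37=340/37; d'=(5−3·-280/111)/(340/37)=93/68
back: M3=93/68
back: M2=-280/111−10/37·93/68=-295/102
back: M1=2−3/10·-295/102=195/68
M: M0=0, M1=195/68, M2=-295/102, M3=93/68, M4=0
seg 0: a=-3, c=M0/2=0, d=(M1−M0)/(6·2)=65/272, b=Δ0−h0·(2M0+M1)/6=-133/68
seg 1: a=-5, c=M1/2=195/136, d=(M2−M1)/(6·3)=-1175/3672, b=Δ1−h1·(2M1+M2)/6=31/34
seg 2: a=2, c=M2/2=-295/204, d=(M3−M2)/(6·3)=869/3672, b=Δ2−h2·(2M2+M3)/6=7/8
seg 3: a=-2, c=M3/2=93/136, d=(M4−M3)/(6·2)=-31/272, b=Δ3−h3·(2M3+M4)/6=-24/17
t_q=11/4 → seg 1, τ=3/4; S=-5+31/34·τ+195/136·τ²+-1175/3672·τ³=-31723/8704

  seg 0: a=-3 b=-133/68 c=0 d=65/272
  seg 1: a=-5 b=31/34 c=195/136 d=-1175/3672
  seg 2: a=2 b=7/8 c=-295/204 d=869/3672
  seg 3: a=-2 b=-24/17 c=93/136 d=-31/272
S(11/4) = -31723/8704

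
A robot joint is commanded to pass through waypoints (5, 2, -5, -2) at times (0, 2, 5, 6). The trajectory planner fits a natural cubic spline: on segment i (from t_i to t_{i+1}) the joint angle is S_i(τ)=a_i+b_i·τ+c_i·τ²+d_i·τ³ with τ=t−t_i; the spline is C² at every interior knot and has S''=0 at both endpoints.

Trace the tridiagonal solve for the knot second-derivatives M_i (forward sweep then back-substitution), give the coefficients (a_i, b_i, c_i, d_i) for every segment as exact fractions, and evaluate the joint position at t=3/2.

  seg 0: a=5 b=-367/426 c=0 d=-34/213
  seg 1: a=2 b=-1183/426 c=-68/71 d=157/426
  seg 2: a=-5 b=304/213 c=335/142 d=-335/426
S(3/2) = 225/71

Δ: Δ0=-3/2, Δ1=-7/3, Δ2=3
row 1: diag=10, rhs=-5; c'=3/10, d'=-1/2
row 2: denom=8−3·3/10=71/10; d'=(32−3·-1/2)/(71/10)=335/71
back: M2=335/71
back: M1=-1/2−3/10·335/71=-136/71
M: M0=0, M1=-136/71, M2=335/71, M3=0
seg 0: a=5, c=M0/2=0, d=(M1−M0)/(6·2)=-34/213, b=Δ0−h0·(2M0+M1)/6=-367/426
seg 1: a=2, c=M1/2=-68/71, d=(M2−M1)/(6·3)=157/426, b=Δ1−h1·(2M1+M2)/6=-1183/426
seg 2: a=-5, c=M2/2=335/142, d=(M3−M2)/(6·1)=-335/426, b=Δ2−h2·(2M2+M3)/6=304/213
t_q=3/2 → seg 0, τ=3/2; S=5+-367/426·τ+0·τ²+-34/213·τ³=225/71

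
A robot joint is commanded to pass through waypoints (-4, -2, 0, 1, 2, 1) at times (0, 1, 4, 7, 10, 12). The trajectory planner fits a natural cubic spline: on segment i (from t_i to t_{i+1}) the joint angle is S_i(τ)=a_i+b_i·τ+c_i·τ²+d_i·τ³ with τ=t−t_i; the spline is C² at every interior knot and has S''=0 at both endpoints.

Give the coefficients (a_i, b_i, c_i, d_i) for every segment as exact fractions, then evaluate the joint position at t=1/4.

Δ: Δ0=2, Δ1=2/3, Δ2=1/3, Δ3=1/3, Δ4=-1/2
row 1: diag=8, rhs=-8; c'=3/8, d'=-1
row 2: denom=12−3·3/8=87/8; d'=(-2−3·-1)/(87/8)=8/87
row 3: denom=12−3·8/29=324/29; d'=(0−3·8/87)/(324/29)=-2/81
row 4: denom=10−3·29/108=331/36; d'=(-5−3·-2/81)/(331/36)=-532/993
back: M4=-532/993
back: M3=-2/81−29/108·-532/993=355/2979
back: M2=8/87−8/29·355/2979=176/2979
back: M1=-1−3/8·176/2979=-1015/993
M: M0=0, M1=-1015/993, M2=176/2979, M3=355/2979, M4=-532/993, M5=0
seg 0: a=-4, c=M0/2=0, d=(M1−M0)/(6·1)=-1015/5958, b=Δ0−h0·(2M0+M1)/6=12931/5958
seg 1: a=-2, c=M1/2=-1015/1986, d=(M2−M1)/(6·3)=3221/53622, b=Δ1−h1·(2M1+M2)/6=4943/2979
seg 2: a=0, c=M2/2=88/2979, d=(M3−M2)/(6·3)=179/53622, b=Δ2−h2·(2M2+M3)/6=1279/5958
seg 3: a=1, c=M3/2=355/5958, d=(M4−M3)/(6·3)=-1951/53622, b=Δ3−h3·(2M3+M4)/6=1436/2979
seg 4: a=2, c=M4/2=-266/993, d=(M5−M4)/(6·2)=133/2979, b=Δ4−h4·(2M4+M5)/6=-851/5958
t_q=1/4 → seg 0, τ=1/4; S=-4+12931/5958·τ+0·τ²+-1015/5958·τ³=-439789/127104

  seg 0: a=-4 b=12931/5958 c=0 d=-1015/5958
  seg 1: a=-2 b=4943/2979 c=-1015/1986 d=3221/53622
  seg 2: a=0 b=1279/5958 c=88/2979 d=179/53622
  seg 3: a=1 b=1436/2979 c=355/5958 d=-1951/53622
  seg 4: a=2 b=-851/5958 c=-266/993 d=133/2979
S(1/4) = -439789/127104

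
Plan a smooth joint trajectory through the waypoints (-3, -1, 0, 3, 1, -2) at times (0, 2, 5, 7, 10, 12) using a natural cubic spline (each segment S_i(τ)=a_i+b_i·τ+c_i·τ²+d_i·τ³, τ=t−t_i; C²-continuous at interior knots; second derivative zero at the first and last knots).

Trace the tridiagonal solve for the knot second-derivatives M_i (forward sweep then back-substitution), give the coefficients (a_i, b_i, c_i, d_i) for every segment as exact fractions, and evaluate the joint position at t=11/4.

Δ: Δ0=1, Δ1=1/3, Δ2=3/2, Δ3=-2/3, Δ4=-3/2
row 1: diag=10, rhs=-4; c'=3/10, d'=-2/5
row 2: denom=10−3·3/10=91/10; d'=(7−3·-2/5)/(91/10)=82/91
row 3: denom=10−2·20/91=870/91; d'=(-13−2·82/91)/(870/91)=-449/290
row 4: denom=10−3·91/290=2627/290; d'=(-5−3·-449/290)/(2627/290)=-103/2627
back: M4=-103/2627
back: M3=-449/290−91/290·-103/2627=-4035/2627
back: M2=82/91−20/91·-4035/2627=3254/2627
back: M1=-2/5−3/10·3254/2627=-2027/2627
M: M0=0, M1=-2027/2627, M2=3254/2627, M3=-4035/2627, M4=-103/2627, M5=0
seg 0: a=-3, c=M0/2=0, d=(M1−M0)/(6·2)=-2027/31524, b=Δ0−h0·(2M0+M1)/6=9908/7881
seg 1: a=-1, c=M1/2=-2027/5254, d=(M2−M1)/(6·3)=5281/47286, b=Δ1−h1·(2M1+M2)/6=3827/7881
seg 2: a=0, c=M2/2=1627/2627, d=(M3−M2)/(6·2)=-197/852, b=Δ2−h2·(2M2+M3)/6=18697/15762
seg 3: a=3, c=M3/2=-4035/5254, d=(M4−M3)/(6·3)=1966/23643, b=Δ3−h3·(2M3+M4)/6=14011/15762
seg 4: a=1, c=M4/2=-103/5254, d=(M5−M4)/(6·2)=103/31524, b=Δ4−h4·(2M4+M5)/6=-23231/15762
t_q=11/4 → seg 1, τ=3/4; S=-1+3827/7881·τ+-2027/5254·τ²+5281/47286·τ³=-270921/336256

  seg 0: a=-3 b=9908/7881 c=0 d=-2027/31524
  seg 1: a=-1 b=3827/7881 c=-2027/5254 d=5281/47286
  seg 2: a=0 b=18697/15762 c=1627/2627 d=-197/852
  seg 3: a=3 b=14011/15762 c=-4035/5254 d=1966/23643
  seg 4: a=1 b=-23231/15762 c=-103/5254 d=103/31524
S(11/4) = -270921/336256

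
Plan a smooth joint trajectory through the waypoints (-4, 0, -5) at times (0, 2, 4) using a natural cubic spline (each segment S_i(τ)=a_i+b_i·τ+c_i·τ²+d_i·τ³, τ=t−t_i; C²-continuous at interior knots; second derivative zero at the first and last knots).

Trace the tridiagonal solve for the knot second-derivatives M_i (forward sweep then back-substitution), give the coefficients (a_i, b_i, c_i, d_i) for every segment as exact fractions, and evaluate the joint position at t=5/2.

  seg 0: a=-4 b=25/8 c=0 d=-9/32
  seg 1: a=0 b=-1/4 c=-27/16 d=9/32
S(5/2) = -131/256

Δ: Δ0=2, Δ1=-5/2
row 1: diag=8, rhs=-27; c'=1/4, d'=-27/8
back: M1=-27/8
M: M0=0, M1=-27/8, M2=0
seg 0: a=-4, c=M0/2=0, d=(M1−M0)/(6·2)=-9/32, b=Δ0−h0·(2M0+M1)/6=25/8
seg 1: a=0, c=M1/2=-27/16, d=(M2−M1)/(6·2)=9/32, b=Δ1−h1·(2M1+M2)/6=-1/4
t_q=5/2 → seg 1, τ=1/2; S=0+-1/4·τ+-27/16·τ²+9/32·τ³=-131/256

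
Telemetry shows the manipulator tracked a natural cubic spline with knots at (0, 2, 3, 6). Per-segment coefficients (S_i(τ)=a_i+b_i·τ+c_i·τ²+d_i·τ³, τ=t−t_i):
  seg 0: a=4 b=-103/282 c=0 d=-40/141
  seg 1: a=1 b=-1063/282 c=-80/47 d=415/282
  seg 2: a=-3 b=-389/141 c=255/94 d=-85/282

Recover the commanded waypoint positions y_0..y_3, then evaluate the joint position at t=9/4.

y_0=4 y_1=1 y_2=-3 y_3=5
S(9/4) = -155/6016

y_0 = S_0(0) = a_0 = 4
y_1 = S_1(0) = a_1 = 1
y_2 = S_2(0) = a_2 = -3
y_3 = S_2(3) = 5
t_q=9/4 is in segment 1 (τ=1/4); S_1(τ)=-155/6016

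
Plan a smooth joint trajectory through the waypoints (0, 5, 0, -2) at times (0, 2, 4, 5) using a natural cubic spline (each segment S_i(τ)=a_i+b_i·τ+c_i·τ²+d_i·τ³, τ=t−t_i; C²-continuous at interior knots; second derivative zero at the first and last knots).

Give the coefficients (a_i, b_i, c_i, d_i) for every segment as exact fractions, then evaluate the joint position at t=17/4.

Δ: Δ0=5/2, Δ1=-5/2, Δ2=-2
row 1: diag=8, rhs=-30; c'=1/4, d'=-15/4
row 2: denom=6−2·1/4=11/2; d'=(3−2·-15/4)/(11/2)=21/11
back: M2=21/11
back: M1=-15/4−1/4·21/11=-93/22
M: M0=0, M1=-93/22, M2=21/11, M3=0
seg 0: a=0, c=M0/2=0, d=(M1−M0)/(6·2)=-31/88, b=Δ0−h0·(2M0+M1)/6=43/11
seg 1: a=5, c=M1/2=-93/44, d=(M2−M1)/(6·2)=45/88, b=Δ1−h1·(2M1+M2)/6=-7/22
seg 2: a=0, c=M2/2=21/22, d=(M3−M2)/(6·1)=-7/22, b=Δ2−h2·(2M2+M3)/6=-29/11
t_q=17/4 → seg 2, τ=1/4; S=0+-29/11·τ+21/22·τ²+-7/22·τ³=-851/1408

  seg 0: a=0 b=43/11 c=0 d=-31/88
  seg 1: a=5 b=-7/22 c=-93/44 d=45/88
  seg 2: a=0 b=-29/11 c=21/22 d=-7/22
S(17/4) = -851/1408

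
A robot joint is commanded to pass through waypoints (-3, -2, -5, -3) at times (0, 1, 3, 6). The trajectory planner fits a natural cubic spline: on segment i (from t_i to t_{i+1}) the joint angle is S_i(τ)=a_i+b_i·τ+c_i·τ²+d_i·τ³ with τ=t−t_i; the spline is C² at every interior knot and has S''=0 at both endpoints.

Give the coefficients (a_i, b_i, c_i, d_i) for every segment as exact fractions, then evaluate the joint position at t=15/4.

  seg 0: a=-3 b=32/21 c=0 d=-11/21
  seg 1: a=-2 b=-1/21 c=-11/7 d=71/168
  seg 2: a=-5 b=-53/42 c=27/28 d=-3/28
S(15/4) = -1395/256

Δ: Δ0=1, Δ1=-3/2, Δ2=2/3
row 1: diag=6, rhs=-15; c'=1/3, d'=-5/2
row 2: denom=10−2·1/3=28/3; d'=(13−2·-5/2)/(28/3)=27/14
back: M2=27/14
back: M1=-5/2−1/3·27/14=-22/7
M: M0=0, M1=-22/7, M2=27/14, M3=0
seg 0: a=-3, c=M0/2=0, d=(M1−M0)/(6·1)=-11/21, b=Δ0−h0·(2M0+M1)/6=32/21
seg 1: a=-2, c=M1/2=-11/7, d=(M2−M1)/(6·2)=71/168, b=Δ1−h1·(2M1+M2)/6=-1/21
seg 2: a=-5, c=M2/2=27/28, d=(M3−M2)/(6·3)=-3/28, b=Δ2−h2·(2M2+M3)/6=-53/42
t_q=15/4 → seg 2, τ=3/4; S=-5+-53/42·τ+27/28·τ²+-3/28·τ³=-1395/256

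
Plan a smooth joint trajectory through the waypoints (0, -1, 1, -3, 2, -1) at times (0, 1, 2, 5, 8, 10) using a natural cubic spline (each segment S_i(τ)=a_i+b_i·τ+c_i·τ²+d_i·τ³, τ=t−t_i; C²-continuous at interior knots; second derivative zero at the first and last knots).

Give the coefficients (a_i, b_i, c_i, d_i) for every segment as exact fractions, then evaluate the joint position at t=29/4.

  seg 0: a=0 b=-11927/6162 c=0 d=5765/6162
  seg 1: a=-1 b=2684/3081 c=5765/2054 d=-10339/6162
  seg 2: a=1 b=8941/6162 c=-2287/1027 d=8003/18486
  seg 3: a=-3 b=-682/3081 c=3429/2054 d=-493/1422
  seg 4: a=2 b=2677/6162 c=-1490/1027 d=745/3081
S(29/4) = 132027/131456

Δ: Δ0=-1, Δ1=2, Δ2=-4/3, Δ3=5/3, Δ4=-3/2
row 1: diag=4, rhs=18; c'=1/4, d'=9/2
row 2: denom=8−1·1/4=31/4; d'=(-20−1·9/2)/(31/4)=-98/31
row 3: denom=12−3·12/31=336/31; d'=(18−3·-98/31)/(336/31)=71/28
row 4: denom=10−3·31/112=1027/112; d'=(-19−3·71/28)/(1027/112)=-2980/1027
back: M4=-2980/1027
back: M3=71/28−31/112·-2980/1027=3429/1027
back: M2=-98/31−12/31·3429/1027=-4574/1027
back: M1=9/2−1/4·-4574/1027=5765/1027
M: M0=0, M1=5765/1027, M2=-4574/1027, M3=3429/1027, M4=-2980/1027, M5=0
seg 0: a=0, c=M0/2=0, d=(M1−M0)/(6·1)=5765/6162, b=Δ0−h0·(2M0+M1)/6=-11927/6162
seg 1: a=-1, c=M1/2=5765/2054, d=(M2−M1)/(6·1)=-10339/6162, b=Δ1−h1·(2M1+M2)/6=2684/3081
seg 2: a=1, c=M2/2=-2287/1027, d=(M3−M2)/(6·3)=8003/18486, b=Δ2−h2·(2M2+M3)/6=8941/6162
seg 3: a=-3, c=M3/2=3429/2054, d=(M4−M3)/(6·3)=-493/1422, b=Δ3−h3·(2M3+M4)/6=-682/3081
seg 4: a=2, c=M4/2=-1490/1027, d=(M5−M4)/(6·2)=745/3081, b=Δ4−h4·(2M4+M5)/6=2677/6162
t_q=29/4 → seg 3, τ=9/4; S=-3+-682/3081·τ+3429/2054·τ²+-493/1422·τ³=132027/131456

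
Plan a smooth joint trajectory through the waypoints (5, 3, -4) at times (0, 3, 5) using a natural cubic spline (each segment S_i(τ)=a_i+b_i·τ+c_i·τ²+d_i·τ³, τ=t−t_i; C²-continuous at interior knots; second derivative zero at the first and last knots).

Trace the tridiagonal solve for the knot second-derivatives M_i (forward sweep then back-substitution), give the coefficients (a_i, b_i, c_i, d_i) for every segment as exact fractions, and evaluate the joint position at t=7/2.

Δ: Δ0=-2/3, Δ1=-7/2
row 1: diag=10, rhs=-17; c'=1/5, d'=-17/10
back: M1=-17/10
M: M0=0, M1=-17/10, M2=0
seg 0: a=5, c=M0/2=0, d=(M1−M0)/(6·3)=-17/180, b=Δ0−h0·(2M0+M1)/6=11/60
seg 1: a=3, c=M1/2=-17/20, d=(M2−M1)/(6·2)=17/120, b=Δ1−h1·(2M1+M2)/6=-71/30
t_q=7/2 → seg 1, τ=1/2; S=3+-71/30·τ+-17/20·τ²+17/120·τ³=519/320

  seg 0: a=5 b=11/60 c=0 d=-17/180
  seg 1: a=3 b=-71/30 c=-17/20 d=17/120
S(7/2) = 519/320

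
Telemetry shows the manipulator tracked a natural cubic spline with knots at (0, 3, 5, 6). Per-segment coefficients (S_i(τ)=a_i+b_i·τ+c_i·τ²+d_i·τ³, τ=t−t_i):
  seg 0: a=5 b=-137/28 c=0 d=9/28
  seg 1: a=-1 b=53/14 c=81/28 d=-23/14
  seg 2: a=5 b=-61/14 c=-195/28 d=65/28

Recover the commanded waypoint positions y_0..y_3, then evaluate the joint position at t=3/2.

y_0 = S_0(0) = a_0 = 5
y_1 = S_1(0) = a_1 = -1
y_2 = S_2(0) = a_2 = 5
y_3 = S_2(1) = -4
t_q=3/2 is in segment 0 (τ=3/2); S_0(τ)=-281/224

y_0=5 y_1=-1 y_2=5 y_3=-4
S(3/2) = -281/224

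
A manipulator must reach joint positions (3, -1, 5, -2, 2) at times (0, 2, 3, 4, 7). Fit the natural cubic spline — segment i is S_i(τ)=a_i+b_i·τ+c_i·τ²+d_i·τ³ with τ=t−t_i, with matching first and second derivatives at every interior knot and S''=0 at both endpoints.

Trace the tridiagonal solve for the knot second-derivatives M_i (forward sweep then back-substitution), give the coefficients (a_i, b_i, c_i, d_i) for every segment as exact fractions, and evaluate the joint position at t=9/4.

Δ: Δ0=-2, Δ1=6, Δ2=-7, Δ3=4/3
row 1: diag=6, rhs=48; c'=1/6, d'=8
row 2: denom=4−1·1/6=23/6; d'=(-78−1·8)/(23/6)=-516/23
row 3: denom=8−1·6/23=178/23; d'=(50−1·-516/23)/(178/23)=833/89
back: M3=833/89
back: M2=-516/23−6/23·833/89=-2214/89
back: M1=8−1/6·-2214/89=1081/89
M: M0=0, M1=1081/89, M2=-2214/89, M3=833/89, M4=0
seg 0: a=3, c=M0/2=0, d=(M1−M0)/(6·2)=1081/1068, b=Δ0−h0·(2M0+M1)/6=-1615/267
seg 1: a=-1, c=M1/2=1081/178, d=(M2−M1)/(6·1)=-3295/534, b=Δ1−h1·(2M1+M2)/6=1628/267
seg 2: a=5, c=M2/2=-1107/89, d=(M3−M2)/(6·1)=3047/534, b=Δ2−h2·(2M2+M3)/6=-143/534
seg 3: a=-2, c=M3/2=833/178, d=(M4−M3)/(6·3)=-833/1602, b=Δ3−h3·(2M3+M4)/6=-2143/267
t_q=9/4 → seg 1, τ=1/4; S=-1+1628/267·τ+1081/178·τ²+-3295/534·τ³=9199/11392

  seg 0: a=3 b=-1615/267 c=0 d=1081/1068
  seg 1: a=-1 b=1628/267 c=1081/178 d=-3295/534
  seg 2: a=5 b=-143/534 c=-1107/89 d=3047/534
  seg 3: a=-2 b=-2143/267 c=833/178 d=-833/1602
S(9/4) = 9199/11392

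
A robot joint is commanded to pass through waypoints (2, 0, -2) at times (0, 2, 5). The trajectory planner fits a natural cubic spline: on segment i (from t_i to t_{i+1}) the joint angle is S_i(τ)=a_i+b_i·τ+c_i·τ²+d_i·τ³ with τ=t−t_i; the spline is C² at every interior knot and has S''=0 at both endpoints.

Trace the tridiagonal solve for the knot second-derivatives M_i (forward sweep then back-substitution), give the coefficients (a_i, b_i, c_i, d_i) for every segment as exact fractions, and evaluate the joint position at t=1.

  seg 0: a=2 b=-16/15 c=0 d=1/60
  seg 1: a=0 b=-13/15 c=1/10 d=-1/90
S(1) = 19/20

Δ: Δ0=-1, Δ1=-2/3
row 1: diag=10, rhs=2; c'=3/10, d'=1/5
back: M1=1/5
M: M0=0, M1=1/5, M2=0
seg 0: a=2, c=M0/2=0, d=(M1−M0)/(6·2)=1/60, b=Δ0−h0·(2M0+M1)/6=-16/15
seg 1: a=0, c=M1/2=1/10, d=(M2−M1)/(6·3)=-1/90, b=Δ1−h1·(2M1+M2)/6=-13/15
t_q=1 → seg 0, τ=1; S=2+-16/15·τ+0·τ²+1/60·τ³=19/20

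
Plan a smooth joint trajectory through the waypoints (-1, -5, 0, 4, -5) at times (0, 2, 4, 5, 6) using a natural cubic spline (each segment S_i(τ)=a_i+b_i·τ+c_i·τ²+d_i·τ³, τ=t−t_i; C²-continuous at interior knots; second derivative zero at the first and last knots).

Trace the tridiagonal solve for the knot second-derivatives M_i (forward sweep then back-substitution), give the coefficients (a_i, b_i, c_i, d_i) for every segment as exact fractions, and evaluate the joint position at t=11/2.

  seg 0: a=-1 b=-467/168 c=0 d=131/672
  seg 1: a=-5 b=-37/84 c=131/112 d=101/672
  seg 2: a=0 b=145/24 c=29/14 d=-691/168
  seg 3: a=4 b=-181/84 c=-575/56 d=575/168
S(11/2) = 351/448

Δ: Δ0=-2, Δ1=5/2, Δ2=4, Δ3=-9
row 1: diag=8, rhs=27; c'=1/4, d'=27/8
row 2: denom=6−2·1/4=11/2; d'=(9−2·27/8)/(11/2)=9/22
row 3: denom=4−1·2/11=42/11; d'=(-78−1·9/22)/(42/11)=-575/28
back: M3=-575/28
back: M2=9/22−2/11·-575/28=29/7
back: M1=27/8−1/4·29/7=131/56
M: M0=0, M1=131/56, M2=29/7, M3=-575/28, M4=0
seg 0: a=-1, c=M0/2=0, d=(M1−M0)/(6·2)=131/672, b=Δ0−h0·(2M0+M1)/6=-467/168
seg 1: a=-5, c=M1/2=131/112, d=(M2−M1)/(6·2)=101/672, b=Δ1−h1·(2M1+M2)/6=-37/84
seg 2: a=0, c=M2/2=29/14, d=(M3−M2)/(6·1)=-691/168, b=Δ2−h2·(2M2+M3)/6=145/24
seg 3: a=4, c=M3/2=-575/56, d=(M4−M3)/(6·1)=575/168, b=Δ3−h3·(2M3+M4)/6=-181/84
t_q=11/2 → seg 3, τ=1/2; S=4+-181/84·τ+-575/56·τ²+575/168·τ³=351/448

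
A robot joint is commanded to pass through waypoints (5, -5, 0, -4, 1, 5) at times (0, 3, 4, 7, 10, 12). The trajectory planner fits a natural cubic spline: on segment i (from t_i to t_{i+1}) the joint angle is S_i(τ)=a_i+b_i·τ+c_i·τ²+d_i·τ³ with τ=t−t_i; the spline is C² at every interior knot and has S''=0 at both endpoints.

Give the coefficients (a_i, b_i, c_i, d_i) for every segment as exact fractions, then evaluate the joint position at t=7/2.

Δ: Δ0=-10/3, Δ1=5, Δ2=-4/3, Δ3=5/3, Δ4=2
row 1: diag=8, rhs=50; c'=1/8, d'=25/4
row 2: denom=8−1·1/8=63/8; d'=(-38−1·25/4)/(63/8)=-118/21
row 3: denom=12−3·8/21=76/7; d'=(18−3·-118/21)/(76/7)=61/19
row 4: denom=10−3·21/76=697/76; d'=(2−3·61/19)/(697/76)=-580/697
back: M4=-580/697
back: M3=61/19−21/76·-580/697=2398/697
back: M2=-118/21−8/21·2398/697=-4830/697
back: M1=25/4−1/8·-4830/697=4960/697
M: M0=0, M1=4960/697, M2=-4830/697, M3=2398/697, M4=-580/697, M5=0
seg 0: a=5, c=M0/2=0, d=(M1−M0)/(6·3)=2480/6273, b=Δ0−h0·(2M0+M1)/6=-14410/2091
seg 1: a=-5, c=M1/2=2480/697, d=(M2−M1)/(6·1)=-4895/2091, b=Δ1−h1·(2M1+M2)/6=7910/2091
seg 2: a=0, c=M2/2=-2415/697, d=(M3−M2)/(6·3)=3614/6273, b=Δ2−h2·(2M2+M3)/6=8105/2091
seg 3: a=-4, c=M3/2=1199/697, d=(M4−M3)/(6·3)=-1489/6273, b=Δ3−h3·(2M3+M4)/6=-167/123
seg 4: a=1, c=M4/2=-290/697, d=(M5−M4)/(6·2)=145/2091, b=Δ4−h4·(2M4+M5)/6=5342/2091
t_q=7/2 → seg 1, τ=1/2; S=-5+7910/2091·τ+2480/697·τ²+-4895/2091·τ³=-14005/5576

  seg 0: a=5 b=-14410/2091 c=0 d=2480/6273
  seg 1: a=-5 b=7910/2091 c=2480/697 d=-4895/2091
  seg 2: a=0 b=8105/2091 c=-2415/697 d=3614/6273
  seg 3: a=-4 b=-167/123 c=1199/697 d=-1489/6273
  seg 4: a=1 b=5342/2091 c=-290/697 d=145/2091
S(7/2) = -14005/5576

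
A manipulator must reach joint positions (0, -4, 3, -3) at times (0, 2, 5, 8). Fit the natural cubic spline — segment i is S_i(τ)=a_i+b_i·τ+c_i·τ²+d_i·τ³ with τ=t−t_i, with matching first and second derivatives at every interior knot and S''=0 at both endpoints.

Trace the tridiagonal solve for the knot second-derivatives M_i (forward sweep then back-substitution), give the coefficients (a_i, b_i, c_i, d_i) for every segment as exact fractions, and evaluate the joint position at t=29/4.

  seg 0: a=0 b=-352/111 c=0 d=65/222
  seg 1: a=-4 b=38/111 c=65/37 d=-364/999
  seg 2: a=3 b=116/111 c=-169/111 d=169/999
S(29/4) = -1017/2368

Δ: Δ0=-2, Δ1=7/3, Δ2=-2
row 1: diag=10, rhs=26; c'=3/10, d'=13/5
row 2: denom=12−3·3/10=111/10; d'=(-26−3·13/5)/(111/10)=-338/111
back: M2=-338/111
back: M1=13/5−3/10·-338/111=130/37
M: M0=0, M1=130/37, M2=-338/111, M3=0
seg 0: a=0, c=M0/2=0, d=(M1−M0)/(6·2)=65/222, b=Δ0−h0·(2M0+M1)/6=-352/111
seg 1: a=-4, c=M1/2=65/37, d=(M2−M1)/(6·3)=-364/999, b=Δ1−h1·(2M1+M2)/6=38/111
seg 2: a=3, c=M2/2=-169/111, d=(M3−M2)/(6·3)=169/999, b=Δ2−h2·(2M2+M3)/6=116/111
t_q=29/4 → seg 2, τ=9/4; S=3+116/111·τ+-169/111·τ²+169/999·τ³=-1017/2368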